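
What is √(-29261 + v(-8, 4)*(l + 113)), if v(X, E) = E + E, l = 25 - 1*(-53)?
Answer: I*√27733 ≈ 166.53*I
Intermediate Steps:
l = 78 (l = 25 + 53 = 78)
v(X, E) = 2*E
√(-29261 + v(-8, 4)*(l + 113)) = √(-29261 + (2*4)*(78 + 113)) = √(-29261 + 8*191) = √(-29261 + 1528) = √(-27733) = I*√27733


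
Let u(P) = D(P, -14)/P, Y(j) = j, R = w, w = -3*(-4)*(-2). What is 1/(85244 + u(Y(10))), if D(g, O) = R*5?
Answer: 1/85232 ≈ 1.1733e-5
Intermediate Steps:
w = -24 (w = 12*(-2) = -24)
R = -24
D(g, O) = -120 (D(g, O) = -24*5 = -120)
u(P) = -120/P
1/(85244 + u(Y(10))) = 1/(85244 - 120/10) = 1/(85244 - 120*⅒) = 1/(85244 - 12) = 1/85232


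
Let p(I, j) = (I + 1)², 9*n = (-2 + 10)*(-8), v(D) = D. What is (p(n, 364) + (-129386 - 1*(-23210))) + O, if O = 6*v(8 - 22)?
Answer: -8604035/81 ≈ -1.0622e+5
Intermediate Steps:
n = -64/9 (n = ((-2 + 10)*(-8))/9 = (8*(-8))/9 = (⅑)*(-64) = -64/9 ≈ -7.1111)
O = -84 (O = 6*(8 - 22) = 6*(-14) = -84)
p(I, j) = (1 + I)²
(p(n, 364) + (-129386 - 1*(-23210))) + O = ((1 - 64/9)² + (-129386 - 1*(-23210))) - 84 = ((-55/9)² + (-129386 + 23210)) - 84 = (3025/81 - 106176) - 84 = -8597231/81 - 84 = -8604035/81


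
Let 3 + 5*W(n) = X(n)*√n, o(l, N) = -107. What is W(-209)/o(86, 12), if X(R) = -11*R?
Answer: 3/535 - 2299*I*√209/535 ≈ 0.0056075 - 62.124*I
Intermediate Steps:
W(n) = -⅗ - 11*n^(3/2)/5 (W(n) = -⅗ + ((-11*n)*√n)/5 = -⅗ + (-11*n^(3/2))/5 = -⅗ - 11*n^(3/2)/5)
W(-209)/o(86, 12) = (-⅗ - (-2299)*I*√209/5)/(-107) = (-⅗ - (-2299)*I*√209/5)*(-1/107) = (-⅗ + 2299*I*√209/5)*(-1/107) = 3/535 - 2299*I*√209/535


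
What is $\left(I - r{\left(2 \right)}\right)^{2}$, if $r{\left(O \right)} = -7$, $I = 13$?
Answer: $400$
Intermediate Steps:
$\left(I - r{\left(2 \right)}\right)^{2} = \left(13 - -7\right)^{2} = \left(13 + 7\right)^{2} = 20^{2} = 400$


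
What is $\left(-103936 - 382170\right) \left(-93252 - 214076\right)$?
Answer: $149393984768$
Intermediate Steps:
$\left(-103936 - 382170\right) \left(-93252 - 214076\right) = \left(-486106\right) \left(-307328\right) = 149393984768$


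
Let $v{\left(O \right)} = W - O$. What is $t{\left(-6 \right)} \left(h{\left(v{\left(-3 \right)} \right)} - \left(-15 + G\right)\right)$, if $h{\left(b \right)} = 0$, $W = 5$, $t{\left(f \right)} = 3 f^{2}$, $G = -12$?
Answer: $2916$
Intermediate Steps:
$v{\left(O \right)} = 5 - O$
$t{\left(-6 \right)} \left(h{\left(v{\left(-3 \right)} \right)} - \left(-15 + G\right)\right) = 3 \left(-6\right)^{2} \left(0 + \left(15 - -12\right)\right) = 3 \cdot 36 \left(0 + \left(15 + 12\right)\right) = 108 \left(0 + 27\right) = 108 \cdot 27 = 2916$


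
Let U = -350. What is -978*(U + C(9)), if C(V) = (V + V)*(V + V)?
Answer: 25428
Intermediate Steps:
C(V) = 4*V² (C(V) = (2*V)*(2*V) = 4*V²)
-978*(U + C(9)) = -978*(-350 + 4*9²) = -978*(-350 + 4*81) = -978*(-350 + 324) = -978*(-26) = 25428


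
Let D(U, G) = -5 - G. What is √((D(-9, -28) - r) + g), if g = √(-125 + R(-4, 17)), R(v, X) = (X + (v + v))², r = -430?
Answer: √(453 + 2*I*√11) ≈ 21.284 + 0.1558*I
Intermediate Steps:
R(v, X) = (X + 2*v)²
g = 2*I*√11 (g = √(-125 + (17 + 2*(-4))²) = √(-125 + (17 - 8)²) = √(-125 + 9²) = √(-125 + 81) = √(-44) = 2*I*√11 ≈ 6.6332*I)
√((D(-9, -28) - r) + g) = √(((-5 - 1*(-28)) - 1*(-430)) + 2*I*√11) = √(((-5 + 28) + 430) + 2*I*√11) = √((23 + 430) + 2*I*√11) = √(453 + 2*I*√11)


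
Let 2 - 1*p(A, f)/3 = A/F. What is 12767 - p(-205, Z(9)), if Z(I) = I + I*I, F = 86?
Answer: 1096831/86 ≈ 12754.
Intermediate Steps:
Z(I) = I + I²
p(A, f) = 6 - 3*A/86
12767 - p(-205, Z(9)) = 12767 - (6 - 3/86*(-205)) = 12767 - (6 + 615/86) = 12767 - 1*1131/86 = 12767 - 1131/86 = 1096831/86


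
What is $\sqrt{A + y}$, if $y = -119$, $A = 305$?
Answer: $\sqrt{186} \approx 13.638$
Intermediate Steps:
$\sqrt{A + y} = \sqrt{305 - 119} = \sqrt{186}$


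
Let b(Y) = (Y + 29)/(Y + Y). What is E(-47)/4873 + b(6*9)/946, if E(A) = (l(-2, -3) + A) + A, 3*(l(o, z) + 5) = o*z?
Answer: -864167/45260424 ≈ -0.019093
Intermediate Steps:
l(o, z) = -5 + o*z/3 (l(o, z) = -5 + (o*z)/3 = -5 + o*z/3)
b(Y) = (29 + Y)/(2*Y) (b(Y) = (29 + Y)/((2*Y)) = (29 + Y)*(1/(2*Y)) = (29 + Y)/(2*Y))
E(A) = -3 + 2*A (E(A) = ((-5 + (⅓)*(-2)*(-3)) + A) + A = ((-5 + 2) + A) + A = (-3 + A) + A = -3 + 2*A)
E(-47)/4873 + b(6*9)/946 = (-3 + 2*(-47))/4873 + ((29 + 6*9)/(2*((6*9))))/946 = (-3 - 94)*(1/4873) + ((½)*(29 + 54)/54)*(1/946) = -97*1/4873 + ((½)*(1/54)*83)*(1/946) = -97/4873 + (83/108)*(1/946) = -97/4873 + 83/102168 = -864167/45260424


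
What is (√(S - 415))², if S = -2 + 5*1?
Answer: -412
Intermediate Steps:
S = 3 (S = -2 + 5 = 3)
(√(S - 415))² = (√(3 - 415))² = (√(-412))² = (2*I*√103)² = -412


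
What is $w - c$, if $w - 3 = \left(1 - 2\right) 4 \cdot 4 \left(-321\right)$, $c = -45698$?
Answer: $50837$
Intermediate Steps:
$w = 5139$ ($w = 3 + \left(1 - 2\right) 4 \cdot 4 \left(-321\right) = 3 + \left(-1\right) 4 \cdot 4 \left(-321\right) = 3 + \left(-4\right) 4 \left(-321\right) = 3 - -5136 = 3 + 5136 = 5139$)
$w - c = 5139 - -45698 = 5139 + 45698 = 50837$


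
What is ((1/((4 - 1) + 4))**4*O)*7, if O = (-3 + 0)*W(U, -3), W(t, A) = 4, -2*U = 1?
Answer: -12/343 ≈ -0.034985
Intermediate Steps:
U = -1/2 (U = -1/2*1 = -1/2 ≈ -0.50000)
O = -12 (O = (-3 + 0)*4 = -3*4 = -12)
((1/((4 - 1) + 4))**4*O)*7 = ((1/((4 - 1) + 4))**4*(-12))*7 = ((1/(3 + 4))**4*(-12))*7 = ((1/7)**4*(-12))*7 = ((1/2401)*(-12))*7 = -12/2401*7 = -12/343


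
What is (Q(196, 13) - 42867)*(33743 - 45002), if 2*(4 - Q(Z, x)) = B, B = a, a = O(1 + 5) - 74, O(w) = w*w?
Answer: 482380596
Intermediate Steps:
O(w) = w**2
a = -38 (a = (1 + 5)**2 - 74 = 6**2 - 74 = 36 - 74 = -38)
B = -38
Q(Z, x) = 23 (Q(Z, x) = 4 - 1/2*(-38) = 4 + 19 = 23)
(Q(196, 13) - 42867)*(33743 - 45002) = (23 - 42867)*(33743 - 45002) = -42844*(-11259) = 482380596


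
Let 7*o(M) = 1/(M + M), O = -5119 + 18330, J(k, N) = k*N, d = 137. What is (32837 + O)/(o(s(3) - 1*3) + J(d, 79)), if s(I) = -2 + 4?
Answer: 644672/151521 ≈ 4.2547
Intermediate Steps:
J(k, N) = N*k
s(I) = 2
O = 13211
o(M) = 1/(14*M) (o(M) = 1/(7*(M + M)) = 1/(7*((2*M))) = (1/(2*M))/7 = 1/(14*M))
(32837 + O)/(o(s(3) - 1*3) + J(d, 79)) = (32837 + 13211)/(1/(14*(2 - 1*3)) + 79*137) = 46048/(1/(14*(2 - 3)) + 10823) = 46048/((1/14)/(-1) + 10823) = 46048/((1/14)*(-1) + 10823) = 46048/(-1/14 + 10823) = 46048/(151521/14) = 46048*(14/151521) = 644672/151521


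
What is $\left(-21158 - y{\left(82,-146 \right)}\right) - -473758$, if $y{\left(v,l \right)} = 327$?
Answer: $452273$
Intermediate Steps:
$\left(-21158 - y{\left(82,-146 \right)}\right) - -473758 = \left(-21158 - 327\right) - -473758 = \left(-21158 - 327\right) + 473758 = -21485 + 473758 = 452273$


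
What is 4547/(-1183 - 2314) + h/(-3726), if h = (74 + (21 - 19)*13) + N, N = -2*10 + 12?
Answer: -375301/283257 ≈ -1.3249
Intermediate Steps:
N = -8 (N = -20 + 12 = -8)
h = 92 (h = (74 + (21 - 19)*13) - 8 = (74 + 2*13) - 8 = (74 + 26) - 8 = 100 - 8 = 92)
4547/(-1183 - 2314) + h/(-3726) = 4547/(-1183 - 2314) + 92/(-3726) = 4547/(-3497) + 92*(-1/3726) = 4547*(-1/3497) - 2/81 = -4547/3497 - 2/81 = -375301/283257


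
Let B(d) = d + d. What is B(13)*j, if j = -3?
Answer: -78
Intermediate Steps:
B(d) = 2*d
B(13)*j = (2*13)*(-3) = 26*(-3) = -78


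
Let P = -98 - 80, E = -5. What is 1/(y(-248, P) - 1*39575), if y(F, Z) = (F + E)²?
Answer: 1/24434 ≈ 4.0927e-5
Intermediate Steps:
P = -178
y(F, Z) = (-5 + F)² (y(F, Z) = (F - 5)² = (-5 + F)²)
1/(y(-248, P) - 1*39575) = 1/((-5 - 248)² - 1*39575) = 1/((-253)² - 39575) = 1/(64009 - 39575) = 1/24434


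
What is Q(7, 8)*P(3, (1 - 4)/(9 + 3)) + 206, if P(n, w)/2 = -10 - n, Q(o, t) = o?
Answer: 24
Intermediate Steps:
P(n, w) = -20 - 2*n (P(n, w) = 2*(-10 - n) = -20 - 2*n)
Q(7, 8)*P(3, (1 - 4)/(9 + 3)) + 206 = 7*(-20 - 2*3) + 206 = 7*(-20 - 6) + 206 = 7*(-26) + 206 = -182 + 206 = 24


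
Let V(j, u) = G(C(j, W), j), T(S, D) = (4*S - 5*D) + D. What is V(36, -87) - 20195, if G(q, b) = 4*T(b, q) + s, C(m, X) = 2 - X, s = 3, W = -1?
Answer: -19664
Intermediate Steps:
T(S, D) = -4*D + 4*S (T(S, D) = (-5*D + 4*S) + D = -4*D + 4*S)
G(q, b) = 3 - 16*q + 16*b (G(q, b) = 4*(-4*q + 4*b) + 3 = (-16*q + 16*b) + 3 = 3 - 16*q + 16*b)
V(j, u) = -45 + 16*j (V(j, u) = 3 - 16*(2 - 1*(-1)) + 16*j = 3 - 16*(2 + 1) + 16*j = 3 - 16*3 + 16*j = 3 - 48 + 16*j = -45 + 16*j)
V(36, -87) - 20195 = (-45 + 16*36) - 20195 = (-45 + 576) - 20195 = 531 - 20195 = -19664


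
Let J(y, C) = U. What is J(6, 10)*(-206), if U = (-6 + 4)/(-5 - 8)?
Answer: -412/13 ≈ -31.692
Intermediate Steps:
U = 2/13 (U = -2/(-13) = -2*(-1/13) = 2/13 ≈ 0.15385)
J(y, C) = 2/13
J(6, 10)*(-206) = (2/13)*(-206) = -412/13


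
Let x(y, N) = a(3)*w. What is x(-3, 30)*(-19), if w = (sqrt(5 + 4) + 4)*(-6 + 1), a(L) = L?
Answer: 1995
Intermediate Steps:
w = -35 (w = (sqrt(9) + 4)*(-5) = (3 + 4)*(-5) = 7*(-5) = -35)
x(y, N) = -105 (x(y, N) = 3*(-35) = -105)
x(-3, 30)*(-19) = -105*(-19) = 1995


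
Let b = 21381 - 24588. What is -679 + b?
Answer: -3886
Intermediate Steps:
b = -3207
-679 + b = -679 - 3207 = -3886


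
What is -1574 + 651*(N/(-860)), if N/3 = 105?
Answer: -311741/172 ≈ -1812.4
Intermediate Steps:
N = 315 (N = 3*105 = 315)
-1574 + 651*(N/(-860)) = -1574 + 651*(315/(-860)) = -1574 + 651*(315*(-1/860)) = -1574 + 651*(-63/172) = -1574 - 41013/172 = -311741/172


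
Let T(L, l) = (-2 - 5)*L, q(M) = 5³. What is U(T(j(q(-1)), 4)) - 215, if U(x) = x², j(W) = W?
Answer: 765410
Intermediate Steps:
q(M) = 125
T(L, l) = -7*L
U(T(j(q(-1)), 4)) - 215 = (-7*125)² - 215 = (-875)² - 215 = 765625 - 215 = 765410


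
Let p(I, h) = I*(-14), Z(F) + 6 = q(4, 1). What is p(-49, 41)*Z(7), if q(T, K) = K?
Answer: -3430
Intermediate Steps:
Z(F) = -5 (Z(F) = -6 + 1 = -5)
p(I, h) = -14*I
p(-49, 41)*Z(7) = -14*(-49)*(-5) = 686*(-5) = -3430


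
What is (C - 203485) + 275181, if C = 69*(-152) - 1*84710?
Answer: -23502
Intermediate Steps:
C = -95198 (C = -10488 - 84710 = -95198)
(C - 203485) + 275181 = (-95198 - 203485) + 275181 = -298683 + 275181 = -23502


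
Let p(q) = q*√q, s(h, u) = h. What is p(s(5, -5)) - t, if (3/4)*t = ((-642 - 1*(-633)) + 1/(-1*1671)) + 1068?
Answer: -7078352/5013 + 5*√5 ≈ -1400.8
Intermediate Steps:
p(q) = q^(3/2)
t = 7078352/5013 (t = 4*(((-642 - 1*(-633)) + 1/(-1*1671)) + 1068)/3 = 4*(((-642 + 633) + 1/(-1671)) + 1068)/3 = 4*((-9 - 1/1671) + 1068)/3 = 4*(-15040/1671 + 1068)/3 = (4/3)*(1769588/1671) = 7078352/5013 ≈ 1412.0)
p(s(5, -5)) - t = 5^(3/2) - 1*7078352/5013 = 5*√5 - 7078352/5013 = -7078352/5013 + 5*√5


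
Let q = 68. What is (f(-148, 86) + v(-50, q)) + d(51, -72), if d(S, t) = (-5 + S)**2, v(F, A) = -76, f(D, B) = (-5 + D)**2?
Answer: 25449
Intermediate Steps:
(f(-148, 86) + v(-50, q)) + d(51, -72) = ((-5 - 148)**2 - 76) + (-5 + 51)**2 = ((-153)**2 - 76) + 46**2 = (23409 - 76) + 2116 = 23333 + 2116 = 25449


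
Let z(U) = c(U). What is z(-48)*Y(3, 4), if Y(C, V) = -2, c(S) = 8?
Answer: -16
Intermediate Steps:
z(U) = 8
z(-48)*Y(3, 4) = 8*(-2) = -16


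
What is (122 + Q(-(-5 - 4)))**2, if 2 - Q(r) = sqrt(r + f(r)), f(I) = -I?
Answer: 15376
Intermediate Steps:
Q(r) = 2 (Q(r) = 2 - sqrt(r - r) = 2 - sqrt(0) = 2 - 1*0 = 2 + 0 = 2)
(122 + Q(-(-5 - 4)))**2 = (122 + 2)**2 = 124**2 = 15376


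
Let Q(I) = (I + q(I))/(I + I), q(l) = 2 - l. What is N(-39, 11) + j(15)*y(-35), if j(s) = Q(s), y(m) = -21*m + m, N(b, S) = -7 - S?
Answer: 86/3 ≈ 28.667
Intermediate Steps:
y(m) = -20*m
Q(I) = 1/I (Q(I) = (I + (2 - I))/(I + I) = 2/((2*I)) = 2*(1/(2*I)) = 1/I)
j(s) = 1/s
N(-39, 11) + j(15)*y(-35) = (-7 - 1*11) + (-20*(-35))/15 = (-7 - 11) + (1/15)*700 = -18 + 140/3 = 86/3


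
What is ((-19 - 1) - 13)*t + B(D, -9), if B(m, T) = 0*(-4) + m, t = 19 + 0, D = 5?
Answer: -622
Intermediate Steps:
t = 19
B(m, T) = m (B(m, T) = 0 + m = m)
((-19 - 1) - 13)*t + B(D, -9) = ((-19 - 1) - 13)*19 + 5 = (-20 - 13)*19 + 5 = -33*19 + 5 = -627 + 5 = -622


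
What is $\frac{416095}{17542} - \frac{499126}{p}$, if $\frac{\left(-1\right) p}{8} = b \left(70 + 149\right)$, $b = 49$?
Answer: $\frac{32417341}{1097628} \approx 29.534$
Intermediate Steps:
$p = -85848$ ($p = - 8 \cdot 49 \left(70 + 149\right) = - 8 \cdot 49 \cdot 219 = \left(-8\right) 10731 = -85848$)
$\frac{416095}{17542} - \frac{499126}{p} = \frac{416095}{17542} - \frac{499126}{-85848} = 416095 \cdot \frac{1}{17542} - - \frac{249563}{42924} = \frac{416095}{17542} + \frac{249563}{42924} = \frac{32417341}{1097628}$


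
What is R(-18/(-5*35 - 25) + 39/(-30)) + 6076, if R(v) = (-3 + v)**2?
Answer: 60937241/10000 ≈ 6093.7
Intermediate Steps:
R(-18/(-5*35 - 25) + 39/(-30)) + 6076 = (-3 + (-18/(-5*35 - 25) + 39/(-30)))**2 + 6076 = (-3 + (-18/(-175 - 25) + 39*(-1/30)))**2 + 6076 = (-3 + (-18/(-200) - 13/10))**2 + 6076 = (-3 + (-18*(-1/200) - 13/10))**2 + 6076 = (-3 + (9/100 - 13/10))**2 + 6076 = (-3 - 121/100)**2 + 6076 = (-421/100)**2 + 6076 = 177241/10000 + 6076 = 60937241/10000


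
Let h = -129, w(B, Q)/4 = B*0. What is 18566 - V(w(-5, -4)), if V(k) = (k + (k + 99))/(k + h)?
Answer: 798371/43 ≈ 18567.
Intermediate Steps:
w(B, Q) = 0 (w(B, Q) = 4*(B*0) = 4*0 = 0)
V(k) = (99 + 2*k)/(-129 + k) (V(k) = (k + (k + 99))/(k - 129) = (k + (99 + k))/(-129 + k) = (99 + 2*k)/(-129 + k))
18566 - V(w(-5, -4)) = 18566 - (99 + 2*0)/(-129 + 0) = 18566 - (99 + 0)/(-129) = 18566 - (-1)*99/129 = 18566 - 1*(-33/43) = 18566 + 33/43 = 798371/43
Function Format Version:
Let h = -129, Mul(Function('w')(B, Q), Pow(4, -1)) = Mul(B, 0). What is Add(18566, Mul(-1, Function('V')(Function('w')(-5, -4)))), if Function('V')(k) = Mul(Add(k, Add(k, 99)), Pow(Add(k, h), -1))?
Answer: Rational(798371, 43) ≈ 18567.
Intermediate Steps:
Function('w')(B, Q) = 0 (Function('w')(B, Q) = Mul(4, Mul(B, 0)) = Mul(4, 0) = 0)
Function('V')(k) = Mul(Pow(Add(-129, k), -1), Add(99, Mul(2, k))) (Function('V')(k) = Mul(Add(k, Add(k, 99)), Pow(Add(k, -129), -1)) = Mul(Add(k, Add(99, k)), Pow(Add(-129, k), -1)) = Mul(Add(99, Mul(2, k)), Pow(Add(-129, k), -1)) = Mul(Pow(Add(-129, k), -1), Add(99, Mul(2, k))))
Add(18566, Mul(-1, Function('V')(Function('w')(-5, -4)))) = Add(18566, Mul(-1, Mul(Pow(Add(-129, 0), -1), Add(99, Mul(2, 0))))) = Add(18566, Mul(-1, Mul(Pow(-129, -1), Add(99, 0)))) = Add(18566, Mul(-1, Mul(Rational(-1, 129), 99))) = Add(18566, Mul(-1, Rational(-33, 43))) = Add(18566, Rational(33, 43)) = Rational(798371, 43)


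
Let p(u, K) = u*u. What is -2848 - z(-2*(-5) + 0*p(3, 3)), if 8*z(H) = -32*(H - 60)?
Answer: -3048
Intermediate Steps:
p(u, K) = u**2
z(H) = 240 - 4*H (z(H) = (-32*(H - 60))/8 = (-32*(-60 + H))/8 = (1920 - 32*H)/8 = 240 - 4*H)
-2848 - z(-2*(-5) + 0*p(3, 3)) = -2848 - (240 - 4*(-2*(-5) + 0*3**2)) = -2848 - (240 - 4*(10 + 0*9)) = -2848 - (240 - 4*(10 + 0)) = -2848 - (240 - 4*10) = -2848 - (240 - 40) = -2848 - 1*200 = -2848 - 200 = -3048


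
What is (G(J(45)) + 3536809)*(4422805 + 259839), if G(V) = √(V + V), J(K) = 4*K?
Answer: 16561617442996 + 28095864*√10 ≈ 1.6562e+13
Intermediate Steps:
G(V) = √2*√V (G(V) = √(2*V) = √2*√V)
(G(J(45)) + 3536809)*(4422805 + 259839) = (√2*√(4*45) + 3536809)*(4422805 + 259839) = (√2*√180 + 3536809)*4682644 = (√2*(6*√5) + 3536809)*4682644 = (6*√10 + 3536809)*4682644 = (3536809 + 6*√10)*4682644 = 16561617442996 + 28095864*√10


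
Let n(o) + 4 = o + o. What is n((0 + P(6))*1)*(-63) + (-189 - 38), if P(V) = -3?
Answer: 403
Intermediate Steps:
n(o) = -4 + 2*o (n(o) = -4 + (o + o) = -4 + 2*o)
n((0 + P(6))*1)*(-63) + (-189 - 38) = (-4 + 2*((0 - 3)*1))*(-63) + (-189 - 38) = (-4 + 2*(-3*1))*(-63) - 227 = (-4 + 2*(-3))*(-63) - 227 = (-4 - 6)*(-63) - 227 = -10*(-63) - 227 = 630 - 227 = 403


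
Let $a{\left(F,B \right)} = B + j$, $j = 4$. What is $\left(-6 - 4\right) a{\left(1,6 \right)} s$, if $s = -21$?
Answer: $2100$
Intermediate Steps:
$a{\left(F,B \right)} = 4 + B$ ($a{\left(F,B \right)} = B + 4 = 4 + B$)
$\left(-6 - 4\right) a{\left(1,6 \right)} s = \left(-6 - 4\right) \left(4 + 6\right) \left(-21\right) = \left(-6 - 4\right) 10 \left(-21\right) = \left(-10\right) 10 \left(-21\right) = \left(-100\right) \left(-21\right) = 2100$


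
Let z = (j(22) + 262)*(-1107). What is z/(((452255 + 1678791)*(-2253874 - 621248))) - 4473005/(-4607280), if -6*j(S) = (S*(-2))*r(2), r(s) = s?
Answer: 50752185462956129/52275711071305584 ≈ 0.97086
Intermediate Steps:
j(S) = 2*S/3 (j(S) = -S*(-2)*2/6 = -(-2*S)*2/6 = -(-2)*S/3 = 2*S/3)
z = -306270 (z = ((2/3)*22 + 262)*(-1107) = (44/3 + 262)*(-1107) = (830/3)*(-1107) = -306270)
z/(((452255 + 1678791)*(-2253874 - 621248))) - 4473005/(-4607280) = -306270*1/((-2253874 - 621248)*(452255 + 1678791)) - 4473005/(-4607280) = -306270/(2131046*(-2875122)) - 4473005*(-1/4607280) = -306270/(-6127017237612) + 894601/921456 = -306270*(-1/6127017237612) + 894601/921456 = 17015/340389846534 + 894601/921456 = 50752185462956129/52275711071305584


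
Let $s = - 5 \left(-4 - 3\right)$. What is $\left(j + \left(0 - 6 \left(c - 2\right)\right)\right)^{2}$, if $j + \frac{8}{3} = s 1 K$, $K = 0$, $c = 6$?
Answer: $\frac{6400}{9} \approx 711.11$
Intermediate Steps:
$s = 35$ ($s = \left(-5\right) \left(-7\right) = 35$)
$j = - \frac{8}{3}$ ($j = - \frac{8}{3} + 35 \cdot 1 \cdot 0 = - \frac{8}{3} + 35 \cdot 0 = - \frac{8}{3} + 0 = - \frac{8}{3} \approx -2.6667$)
$\left(j + \left(0 - 6 \left(c - 2\right)\right)\right)^{2} = \left(- \frac{8}{3} + \left(0 - 6 \left(6 - 2\right)\right)\right)^{2} = \left(- \frac{8}{3} + \left(0 - 24\right)\right)^{2} = \left(- \frac{8}{3} - 24\right)^{2} = \left(- \frac{80}{3}\right)^{2} = \frac{6400}{9}$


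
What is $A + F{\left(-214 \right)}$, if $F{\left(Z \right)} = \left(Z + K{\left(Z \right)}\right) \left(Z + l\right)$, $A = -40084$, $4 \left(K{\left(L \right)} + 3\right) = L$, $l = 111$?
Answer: $- \frac{24445}{2} \approx -12223.0$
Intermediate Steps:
$K{\left(L \right)} = -3 + \frac{L}{4}$
$F{\left(Z \right)} = \left(-3 + \frac{5 Z}{4}\right) \left(111 + Z\right)$ ($F{\left(Z \right)} = \left(Z + \left(-3 + \frac{Z}{4}\right)\right) \left(Z + 111\right) = \left(-3 + \frac{5 Z}{4}\right) \left(111 + Z\right)$)
$A + F{\left(-214 \right)} = -40084 + \left(-333 + \frac{5 \left(-214\right)^{2}}{4} + \frac{543}{4} \left(-214\right)\right) = -40084 - - \frac{55723}{2} = -40084 + \frac{55723}{2} = - \frac{24445}{2}$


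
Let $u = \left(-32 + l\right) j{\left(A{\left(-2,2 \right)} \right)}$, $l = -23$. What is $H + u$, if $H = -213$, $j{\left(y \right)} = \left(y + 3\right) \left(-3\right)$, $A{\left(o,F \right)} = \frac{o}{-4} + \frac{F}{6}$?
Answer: $\frac{839}{2} \approx 419.5$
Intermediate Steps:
$A{\left(o,F \right)} = - \frac{o}{4} + \frac{F}{6}$ ($A{\left(o,F \right)} = o \left(- \frac{1}{4}\right) + F \frac{1}{6} = - \frac{o}{4} + \frac{F}{6}$)
$j{\left(y \right)} = -9 - 3 y$ ($j{\left(y \right)} = \left(3 + y\right) \left(-3\right) = -9 - 3 y$)
$u = \frac{1265}{2}$ ($u = \left(-32 - 23\right) \left(-9 - 3 \left(\left(- \frac{1}{4}\right) \left(-2\right) + \frac{1}{6} \cdot 2\right)\right) = - 55 \left(-9 - 3 \left(\frac{1}{2} + \frac{1}{3}\right)\right) = - 55 \left(-9 - \frac{5}{2}\right) = \left(-55\right) \left(- \frac{23}{2}\right) = \frac{1265}{2} \approx 632.5$)
$H + u = -213 + \frac{1265}{2} = \frac{839}{2}$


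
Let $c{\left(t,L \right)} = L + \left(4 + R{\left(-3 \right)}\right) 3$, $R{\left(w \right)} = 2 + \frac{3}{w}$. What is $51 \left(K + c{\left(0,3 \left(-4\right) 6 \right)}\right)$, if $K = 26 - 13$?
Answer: $-2244$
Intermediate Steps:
$K = 13$
$c{\left(t,L \right)} = 15 + L$ ($c{\left(t,L \right)} = L + \left(4 + \left(2 + \frac{3}{-3}\right)\right) 3 = L + \left(4 + \left(2 + 3 \left(- \frac{1}{3}\right)\right)\right) 3 = L + \left(4 + \left(2 - 1\right)\right) 3 = L + \left(4 + 1\right) 3 = L + 5 \cdot 3 = L + 15 = 15 + L$)
$51 \left(K + c{\left(0,3 \left(-4\right) 6 \right)}\right) = 51 \left(13 + \left(15 + 3 \left(-4\right) 6\right)\right) = 51 \left(13 + \left(15 - 72\right)\right) = 51 \left(13 - 57\right) = 51 \left(-44\right) = -2244$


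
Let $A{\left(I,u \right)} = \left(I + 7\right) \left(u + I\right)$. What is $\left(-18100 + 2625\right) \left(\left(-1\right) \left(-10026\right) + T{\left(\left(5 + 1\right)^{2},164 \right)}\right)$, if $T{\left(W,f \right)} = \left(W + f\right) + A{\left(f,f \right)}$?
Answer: $-1026209150$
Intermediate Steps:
$A{\left(I,u \right)} = \left(7 + I\right) \left(I + u\right)$
$T{\left(W,f \right)} = W + 2 f^{2} + 15 f$ ($T{\left(W,f \right)} = \left(W + f\right) + \left(f^{2} + 7 f + 7 f + f f\right) = \left(W + f\right) + \left(f^{2} + 7 f + 7 f + f^{2}\right) = \left(W + f\right) + \left(2 f^{2} + 14 f\right) = W + 2 f^{2} + 15 f$)
$\left(-18100 + 2625\right) \left(\left(-1\right) \left(-10026\right) + T{\left(\left(5 + 1\right)^{2},164 \right)}\right) = \left(-18100 + 2625\right) \left(\left(-1\right) \left(-10026\right) + \left(\left(5 + 1\right)^{2} + 2 \cdot 164^{2} + 15 \cdot 164\right)\right) = - 15475 \left(10026 + \left(6^{2} + 2 \cdot 26896 + 2460\right)\right) = - 15475 \left(10026 + \left(36 + 53792 + 2460\right)\right) = - 15475 \left(10026 + 56288\right) = \left(-15475\right) 66314 = -1026209150$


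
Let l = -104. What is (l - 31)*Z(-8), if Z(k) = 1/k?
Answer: 135/8 ≈ 16.875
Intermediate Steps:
(l - 31)*Z(-8) = (-104 - 31)/(-8) = -135*(-⅛) = 135/8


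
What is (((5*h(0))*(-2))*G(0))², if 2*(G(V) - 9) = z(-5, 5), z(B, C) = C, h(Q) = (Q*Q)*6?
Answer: 0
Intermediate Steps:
h(Q) = 6*Q² (h(Q) = Q²*6 = 6*Q²)
G(V) = 23/2 (G(V) = 9 + (½)*5 = 9 + 5/2 = 23/2)
(((5*h(0))*(-2))*G(0))² = (((5*(6*0²))*(-2))*(23/2))² = (((5*(6*0))*(-2))*(23/2))² = (((5*0)*(-2))*(23/2))² = ((0*(-2))*(23/2))² = (0*(23/2))² = 0² = 0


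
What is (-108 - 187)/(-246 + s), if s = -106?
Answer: 295/352 ≈ 0.83807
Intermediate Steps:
(-108 - 187)/(-246 + s) = (-108 - 187)/(-246 - 106) = -295/(-352) = -295*(-1/352) = 295/352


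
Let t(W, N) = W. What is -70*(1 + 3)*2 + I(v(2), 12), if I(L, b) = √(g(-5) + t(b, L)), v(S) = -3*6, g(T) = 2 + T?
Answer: -557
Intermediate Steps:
v(S) = -18
I(L, b) = √(-3 + b) (I(L, b) = √((2 - 5) + b) = √(-3 + b))
-70*(1 + 3)*2 + I(v(2), 12) = -70*(1 + 3)*2 + √(-3 + 12) = -280*2 + √9 = -70*8 + 3 = -560 + 3 = -557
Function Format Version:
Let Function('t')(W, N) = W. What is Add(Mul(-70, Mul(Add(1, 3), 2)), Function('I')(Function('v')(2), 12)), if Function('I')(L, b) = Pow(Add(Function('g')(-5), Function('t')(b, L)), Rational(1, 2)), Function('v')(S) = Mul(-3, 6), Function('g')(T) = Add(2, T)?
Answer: -557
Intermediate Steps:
Function('v')(S) = -18
Function('I')(L, b) = Pow(Add(-3, b), Rational(1, 2)) (Function('I')(L, b) = Pow(Add(Add(2, -5), b), Rational(1, 2)) = Pow(Add(-3, b), Rational(1, 2)))
Add(Mul(-70, Mul(Add(1, 3), 2)), Function('I')(Function('v')(2), 12)) = Add(Mul(-70, Mul(Add(1, 3), 2)), Pow(Add(-3, 12), Rational(1, 2))) = Add(Mul(-70, Mul(4, 2)), Pow(9, Rational(1, 2))) = Add(Mul(-70, 8), 3) = Add(-560, 3) = -557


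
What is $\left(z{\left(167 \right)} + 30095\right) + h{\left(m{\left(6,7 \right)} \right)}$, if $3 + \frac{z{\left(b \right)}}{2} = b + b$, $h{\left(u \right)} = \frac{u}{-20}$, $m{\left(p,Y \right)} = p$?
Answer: $\frac{307567}{10} \approx 30757.0$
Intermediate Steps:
$h{\left(u \right)} = - \frac{u}{20}$ ($h{\left(u \right)} = u \left(- \frac{1}{20}\right) = - \frac{u}{20}$)
$z{\left(b \right)} = -6 + 4 b$ ($z{\left(b \right)} = -6 + 2 \left(b + b\right) = -6 + 2 \cdot 2 b = -6 + 4 b$)
$\left(z{\left(167 \right)} + 30095\right) + h{\left(m{\left(6,7 \right)} \right)} = \left(\left(-6 + 4 \cdot 167\right) + 30095\right) - \frac{3}{10} = \left(\left(-6 + 668\right) + 30095\right) - \frac{3}{10} = \left(662 + 30095\right) - \frac{3}{10} = 30757 - \frac{3}{10} = \frac{307567}{10}$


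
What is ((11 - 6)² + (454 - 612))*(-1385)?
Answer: 184205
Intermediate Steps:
((11 - 6)² + (454 - 612))*(-1385) = (5² - 158)*(-1385) = (25 - 158)*(-1385) = -133*(-1385) = 184205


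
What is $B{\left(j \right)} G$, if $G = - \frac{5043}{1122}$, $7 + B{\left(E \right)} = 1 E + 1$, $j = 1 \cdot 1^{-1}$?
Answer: $\frac{8405}{374} \approx 22.473$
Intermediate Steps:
$j = 1$ ($j = 1 \cdot 1 = 1$)
$B{\left(E \right)} = -6 + E$ ($B{\left(E \right)} = -7 + \left(1 E + 1\right) = -7 + \left(E + 1\right) = -7 + \left(1 + E\right) = -6 + E$)
$G = - \frac{1681}{374}$ ($G = \left(-5043\right) \frac{1}{1122} = - \frac{1681}{374} \approx -4.4947$)
$B{\left(j \right)} G = \left(-6 + 1\right) \left(- \frac{1681}{374}\right) = \left(-5\right) \left(- \frac{1681}{374}\right) = \frac{8405}{374}$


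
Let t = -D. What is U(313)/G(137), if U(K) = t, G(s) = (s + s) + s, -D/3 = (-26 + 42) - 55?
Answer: -39/137 ≈ -0.28467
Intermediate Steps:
D = 117 (D = -3*((-26 + 42) - 55) = -3*(16 - 55) = -3*(-39) = 117)
G(s) = 3*s (G(s) = 2*s + s = 3*s)
t = -117 (t = -1*117 = -117)
U(K) = -117
U(313)/G(137) = -117/(3*137) = -117/411 = -117*1/411 = -39/137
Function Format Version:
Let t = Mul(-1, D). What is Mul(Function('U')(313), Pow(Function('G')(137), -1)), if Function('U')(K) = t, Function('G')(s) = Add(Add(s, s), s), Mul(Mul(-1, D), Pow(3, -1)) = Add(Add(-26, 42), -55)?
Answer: Rational(-39, 137) ≈ -0.28467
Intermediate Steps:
D = 117 (D = Mul(-3, Add(Add(-26, 42), -55)) = Mul(-3, Add(16, -55)) = Mul(-3, -39) = 117)
Function('G')(s) = Mul(3, s) (Function('G')(s) = Add(Mul(2, s), s) = Mul(3, s))
t = -117 (t = Mul(-1, 117) = -117)
Function('U')(K) = -117
Mul(Function('U')(313), Pow(Function('G')(137), -1)) = Mul(-117, Pow(Mul(3, 137), -1)) = Mul(-117, Pow(411, -1)) = Mul(-117, Rational(1, 411)) = Rational(-39, 137)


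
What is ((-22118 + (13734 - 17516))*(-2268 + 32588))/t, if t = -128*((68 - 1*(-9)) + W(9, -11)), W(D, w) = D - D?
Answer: 1752875/22 ≈ 79676.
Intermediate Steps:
W(D, w) = 0
t = -9856 (t = -128*((68 - 1*(-9)) + 0) = -128*((68 + 9) + 0) = -128*(77 + 0) = -128*77 = -9856)
((-22118 + (13734 - 17516))*(-2268 + 32588))/t = ((-22118 + (13734 - 17516))*(-2268 + 32588))/(-9856) = ((-22118 - 3782)*30320)*(-1/9856) = -25900*30320*(-1/9856) = -785288000*(-1/9856) = 1752875/22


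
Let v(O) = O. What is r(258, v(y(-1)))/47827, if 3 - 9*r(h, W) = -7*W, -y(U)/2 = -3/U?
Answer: -1/11037 ≈ -9.0604e-5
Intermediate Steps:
y(U) = 6/U (y(U) = -(-6)/U = 6/U)
r(h, W) = ⅓ + 7*W/9 (r(h, W) = ⅓ - (-7)*W/9 = ⅓ + 7*W/9)
r(258, v(y(-1)))/47827 = (⅓ + 7*(6/(-1))/9)/47827 = (⅓ + 7*(6*(-1))/9)*(1/47827) = (⅓ + (7/9)*(-6))*(1/47827) = (⅓ - 14/3)*(1/47827) = -13/3*1/47827 = -1/11037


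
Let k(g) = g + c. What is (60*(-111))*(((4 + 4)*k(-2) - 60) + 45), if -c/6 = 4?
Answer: 1485180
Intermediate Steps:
c = -24 (c = -6*4 = -24)
k(g) = -24 + g (k(g) = g - 24 = -24 + g)
(60*(-111))*(((4 + 4)*k(-2) - 60) + 45) = (60*(-111))*(((4 + 4)*(-24 - 2) - 60) + 45) = -6660*((8*(-26) - 60) + 45) = -6660*((-208 - 60) + 45) = -6660*(-268 + 45) = -6660*(-223) = 1485180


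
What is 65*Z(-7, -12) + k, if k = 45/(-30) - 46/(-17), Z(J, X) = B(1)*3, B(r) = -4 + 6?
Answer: 13301/34 ≈ 391.21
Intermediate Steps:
B(r) = 2
Z(J, X) = 6 (Z(J, X) = 2*3 = 6)
k = 41/34 (k = 45*(-1/30) - 46*(-1/17) = -3/2 + 46/17 = 41/34 ≈ 1.2059)
65*Z(-7, -12) + k = 65*6 + 41/34 = 390 + 41/34 = 13301/34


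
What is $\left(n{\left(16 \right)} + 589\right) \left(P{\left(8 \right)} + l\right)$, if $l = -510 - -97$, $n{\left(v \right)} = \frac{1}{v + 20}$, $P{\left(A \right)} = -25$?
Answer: $- \frac{1547965}{6} \approx -2.5799 \cdot 10^{5}$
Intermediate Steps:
$n{\left(v \right)} = \frac{1}{20 + v}$
$l = -413$ ($l = -510 + 97 = -413$)
$\left(n{\left(16 \right)} + 589\right) \left(P{\left(8 \right)} + l\right) = \left(\frac{1}{20 + 16} + 589\right) \left(-25 - 413\right) = \left(\frac{1}{36} + 589\right) \left(-438\right) = \frac{21205}{36} \left(-438\right) = - \frac{1547965}{6}$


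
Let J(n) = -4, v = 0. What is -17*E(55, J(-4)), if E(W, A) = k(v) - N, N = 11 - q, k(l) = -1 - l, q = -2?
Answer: 238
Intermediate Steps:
N = 13 (N = 11 - 1*(-2) = 11 + 2 = 13)
E(W, A) = -14 (E(W, A) = (-1 - 1*0) - 1*13 = (-1 + 0) - 13 = -1 - 13 = -14)
-17*E(55, J(-4)) = -17*(-14) = 238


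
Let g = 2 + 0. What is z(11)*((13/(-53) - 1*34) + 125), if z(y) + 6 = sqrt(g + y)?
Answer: -28860/53 + 4810*sqrt(13)/53 ≈ -217.31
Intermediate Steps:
g = 2
z(y) = -6 + sqrt(2 + y)
z(11)*((13/(-53) - 1*34) + 125) = (-6 + sqrt(2 + 11))*((13/(-53) - 1*34) + 125) = (-6 + sqrt(13))*((13*(-1/53) - 34) + 125) = (-6 + sqrt(13))*((-13/53 - 34) + 125) = (-6 + sqrt(13))*(-1815/53 + 125) = (-6 + sqrt(13))*(4810/53) = -28860/53 + 4810*sqrt(13)/53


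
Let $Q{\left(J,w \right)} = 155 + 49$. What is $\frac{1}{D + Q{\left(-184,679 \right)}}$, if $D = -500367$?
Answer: $- \frac{1}{500163} \approx -1.9993 \cdot 10^{-6}$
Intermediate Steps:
$Q{\left(J,w \right)} = 204$
$\frac{1}{D + Q{\left(-184,679 \right)}} = \frac{1}{-500367 + 204} = \frac{1}{-500163} = - \frac{1}{500163}$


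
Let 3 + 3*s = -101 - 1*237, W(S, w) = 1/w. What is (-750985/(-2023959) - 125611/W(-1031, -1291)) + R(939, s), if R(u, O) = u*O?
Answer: 327996862043197/2023959 ≈ 1.6206e+8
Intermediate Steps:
s = -341/3 (s = -1 + (-101 - 1*237)/3 = -1 + (-101 - 237)/3 = -1 + (1/3)*(-338) = -1 - 338/3 = -341/3 ≈ -113.67)
R(u, O) = O*u
(-750985/(-2023959) - 125611/W(-1031, -1291)) + R(939, s) = (-750985/(-2023959) - 125611/(1/(-1291))) - 341/3*939 = (-750985*(-1/2023959) - 125611/(-1/1291)) - 106733 = (750985/2023959 - 125611*(-1291)) - 106733 = (750985/2023959 + 162163801) - 106733 = 328212885259144/2023959 - 106733 = 327996862043197/2023959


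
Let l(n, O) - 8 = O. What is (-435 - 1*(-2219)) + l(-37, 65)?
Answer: 1857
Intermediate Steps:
l(n, O) = 8 + O
(-435 - 1*(-2219)) + l(-37, 65) = (-435 - 1*(-2219)) + (8 + 65) = (-435 + 2219) + 73 = 1784 + 73 = 1857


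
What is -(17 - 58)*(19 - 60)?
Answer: -1681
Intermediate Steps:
-(17 - 58)*(19 - 60) = -(-41)*(-41) = -1*1681 = -1681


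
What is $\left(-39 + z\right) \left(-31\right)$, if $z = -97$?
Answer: $4216$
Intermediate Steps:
$\left(-39 + z\right) \left(-31\right) = \left(-39 - 97\right) \left(-31\right) = \left(-136\right) \left(-31\right) = 4216$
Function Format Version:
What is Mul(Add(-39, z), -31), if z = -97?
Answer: 4216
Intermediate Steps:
Mul(Add(-39, z), -31) = Mul(Add(-39, -97), -31) = Mul(-136, -31) = 4216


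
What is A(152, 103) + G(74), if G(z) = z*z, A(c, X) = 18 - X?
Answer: 5391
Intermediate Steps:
G(z) = z**2
A(152, 103) + G(74) = (18 - 1*103) + 74**2 = (18 - 103) + 5476 = -85 + 5476 = 5391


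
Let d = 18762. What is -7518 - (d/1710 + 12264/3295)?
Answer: -1414752911/187815 ≈ -7532.7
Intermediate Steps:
-7518 - (d/1710 + 12264/3295) = -7518 - (18762/1710 + 12264/3295) = -7518 - (18762*(1/1710) + 12264*(1/3295)) = -7518 - (3127/285 + 12264/3295) = -7518 - 1*2759741/187815 = -7518 - 2759741/187815 = -1414752911/187815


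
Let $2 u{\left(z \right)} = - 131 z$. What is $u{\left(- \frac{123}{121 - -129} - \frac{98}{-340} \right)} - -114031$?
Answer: $\frac{484688473}{4250} \approx 1.1404 \cdot 10^{5}$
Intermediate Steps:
$u{\left(z \right)} = - \frac{131 z}{2}$ ($u{\left(z \right)} = \frac{\left(-131\right) z}{2} = - \frac{131 z}{2}$)
$u{\left(- \frac{123}{121 - -129} - \frac{98}{-340} \right)} - -114031 = - \frac{131 \left(- \frac{123}{121 - -129} - \frac{98}{-340}\right)}{2} - -114031 = - \frac{131 \left(- \frac{123}{121 + 129} - - \frac{49}{170}\right)}{2} + 114031 = - \frac{131 \left(- \frac{123}{250} + \frac{49}{170}\right)}{2} + 114031 = \left(- \frac{131}{2}\right) \left(- \frac{433}{2125}\right) + 114031 = \frac{56723}{4250} + 114031 = \frac{484688473}{4250}$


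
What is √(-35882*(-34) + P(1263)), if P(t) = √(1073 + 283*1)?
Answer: √(1219988 + 2*√339) ≈ 1104.5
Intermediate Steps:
P(t) = 2*√339 (P(t) = √(1073 + 283) = √1356 = 2*√339)
√(-35882*(-34) + P(1263)) = √(-35882*(-34) + 2*√339) = √(1219988 + 2*√339)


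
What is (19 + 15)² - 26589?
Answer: -25433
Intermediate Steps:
(19 + 15)² - 26589 = 34² - 26589 = 1156 - 26589 = -25433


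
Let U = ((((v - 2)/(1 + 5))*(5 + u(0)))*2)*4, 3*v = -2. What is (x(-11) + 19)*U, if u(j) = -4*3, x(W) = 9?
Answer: 6272/9 ≈ 696.89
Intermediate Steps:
v = -⅔ (v = (⅓)*(-2) = -⅔ ≈ -0.66667)
u(j) = -12
U = 224/9 (U = ((((-⅔ - 2)/(1 + 5))*(5 - 12))*2)*4 = ((-8/3/6*(-7))*2)*4 = ((-8/3*⅙*(-7))*2)*4 = (-4/9*(-7)*2)*4 = ((28/9)*2)*4 = (56/9)*4 = 224/9 ≈ 24.889)
(x(-11) + 19)*U = (9 + 19)*(224/9) = 28*(224/9) = 6272/9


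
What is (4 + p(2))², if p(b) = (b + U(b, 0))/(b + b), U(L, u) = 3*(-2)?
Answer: 9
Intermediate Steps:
U(L, u) = -6
p(b) = (-6 + b)/(2*b) (p(b) = (b - 6)/(b + b) = (-6 + b)/((2*b)) = (-6 + b)*(1/(2*b)) = (-6 + b)/(2*b))
(4 + p(2))² = (4 + (½)*(-6 + 2)/2)² = (4 + (½)*(½)*(-4))² = (4 - 1)² = 3² = 9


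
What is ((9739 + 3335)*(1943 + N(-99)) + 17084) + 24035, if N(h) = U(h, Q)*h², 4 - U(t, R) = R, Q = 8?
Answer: -487109195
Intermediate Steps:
U(t, R) = 4 - R
N(h) = -4*h² (N(h) = (4 - 1*8)*h² = (4 - 8)*h² = -4*h²)
((9739 + 3335)*(1943 + N(-99)) + 17084) + 24035 = ((9739 + 3335)*(1943 - 4*(-99)²) + 17084) + 24035 = (13074*(1943 - 4*9801) + 17084) + 24035 = (13074*(1943 - 39204) + 17084) + 24035 = (13074*(-37261) + 17084) + 24035 = (-487150314 + 17084) + 24035 = -487133230 + 24035 = -487109195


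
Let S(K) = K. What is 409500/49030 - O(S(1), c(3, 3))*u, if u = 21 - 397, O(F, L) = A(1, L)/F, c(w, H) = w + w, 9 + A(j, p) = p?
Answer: -5489634/4903 ≈ -1119.6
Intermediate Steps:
A(j, p) = -9 + p
c(w, H) = 2*w
O(F, L) = (-9 + L)/F
u = -376
409500/49030 - O(S(1), c(3, 3))*u = 409500/49030 - (-9 + 2*3)/1*(-376) = 409500*(1/49030) - 1*(-9 + 6)*(-376) = 40950/4903 - 1*(-3)*(-376) = 40950/4903 - (-3)*(-376) = 40950/4903 - 1*1128 = 40950/4903 - 1128 = -5489634/4903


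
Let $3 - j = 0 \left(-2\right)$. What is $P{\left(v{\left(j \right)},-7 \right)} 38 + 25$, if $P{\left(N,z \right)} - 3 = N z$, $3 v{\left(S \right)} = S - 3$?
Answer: $139$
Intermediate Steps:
$j = 3$ ($j = 3 - 0 \left(-2\right) = 3 - 0 = 3 + 0 = 3$)
$v{\left(S \right)} = -1 + \frac{S}{3}$ ($v{\left(S \right)} = \frac{S - 3}{3} = \frac{-3 + S}{3} = -1 + \frac{S}{3}$)
$P{\left(N,z \right)} = 3 + N z$
$P{\left(v{\left(j \right)},-7 \right)} 38 + 25 = \left(3 + \left(-1 + \frac{1}{3} \cdot 3\right) \left(-7\right)\right) 38 + 25 = \left(3 + \left(-1 + 1\right) \left(-7\right)\right) 38 + 25 = \left(3 + 0 \left(-7\right)\right) 38 + 25 = \left(3 + 0\right) 38 + 25 = 3 \cdot 38 + 25 = 114 + 25 = 139$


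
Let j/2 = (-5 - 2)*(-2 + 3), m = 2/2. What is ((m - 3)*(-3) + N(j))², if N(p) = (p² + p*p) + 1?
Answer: 159201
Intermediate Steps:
m = 1 (m = 2*(½) = 1)
j = -14 (j = 2*((-5 - 2)*(-2 + 3)) = 2*(-7*1) = 2*(-7) = -14)
N(p) = 1 + 2*p² (N(p) = (p² + p²) + 1 = 2*p² + 1 = 1 + 2*p²)
((m - 3)*(-3) + N(j))² = ((1 - 3)*(-3) + (1 + 2*(-14)²))² = (-2*(-3) + (1 + 2*196))² = (6 + (1 + 392))² = (6 + 393)² = 399² = 159201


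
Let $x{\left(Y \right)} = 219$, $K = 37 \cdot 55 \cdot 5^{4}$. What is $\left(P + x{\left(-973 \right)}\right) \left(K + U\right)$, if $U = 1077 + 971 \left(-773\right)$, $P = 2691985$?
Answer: $1406323911276$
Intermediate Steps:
$K = 1271875$ ($K = 2035 \cdot 625 = 1271875$)
$U = -749506$ ($U = 1077 - 750583 = -749506$)
$\left(P + x{\left(-973 \right)}\right) \left(K + U\right) = \left(2691985 + 219\right) \left(1271875 - 749506\right) = 2692204 \cdot 522369 = 1406323911276$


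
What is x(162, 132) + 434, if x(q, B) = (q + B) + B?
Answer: 860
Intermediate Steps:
x(q, B) = q + 2*B (x(q, B) = (B + q) + B = q + 2*B)
x(162, 132) + 434 = (162 + 2*132) + 434 = (162 + 264) + 434 = 426 + 434 = 860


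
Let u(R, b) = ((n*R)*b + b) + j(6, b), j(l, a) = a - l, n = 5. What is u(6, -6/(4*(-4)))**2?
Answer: 36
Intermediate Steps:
u(R, b) = -6 + 2*b + 5*R*b (u(R, b) = ((5*R)*b + b) + (b - 1*6) = (5*R*b + b) + (b - 6) = (b + 5*R*b) + (-6 + b) = -6 + 2*b + 5*R*b)
u(6, -6/(4*(-4)))**2 = (-6 + 2*(-6/(4*(-4))) + 5*6*(-6/(4*(-4))))**2 = (-6 + 2*(-6/(-16)) + 5*6*(-6/(-16)))**2 = (-6 + 2*(-6*(-1/16)) + 5*6*(-6*(-1/16)))**2 = (-6 + 2*(3/8) + 5*6*(3/8))**2 = (-6 + 3/4 + 45/4)**2 = 6**2 = 36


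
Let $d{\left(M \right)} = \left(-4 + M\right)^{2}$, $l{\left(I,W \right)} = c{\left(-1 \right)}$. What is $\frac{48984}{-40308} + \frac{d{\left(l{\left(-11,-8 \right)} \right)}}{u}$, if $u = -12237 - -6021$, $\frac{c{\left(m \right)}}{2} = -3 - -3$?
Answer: $- \frac{3178432}{2609943} \approx -1.2178$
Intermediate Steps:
$c{\left(m \right)} = 0$ ($c{\left(m \right)} = 2 \left(-3 - -3\right) = 2 \left(-3 + 3\right) = 2 \cdot 0 = 0$)
$l{\left(I,W \right)} = 0$
$u = -6216$ ($u = -12237 + 6021 = -6216$)
$\frac{48984}{-40308} + \frac{d{\left(l{\left(-11,-8 \right)} \right)}}{u} = \frac{48984}{-40308} + \frac{\left(-4 + 0\right)^{2}}{-6216} = 48984 \left(- \frac{1}{40308}\right) + \left(-4\right)^{2} \left(- \frac{1}{6216}\right) = - \frac{4082}{3359} + 16 \left(- \frac{1}{6216}\right) = - \frac{4082}{3359} - \frac{2}{777} = - \frac{3178432}{2609943}$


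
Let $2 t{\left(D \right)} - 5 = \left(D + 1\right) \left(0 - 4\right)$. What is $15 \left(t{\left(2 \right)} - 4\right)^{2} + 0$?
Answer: $\frac{3375}{4} \approx 843.75$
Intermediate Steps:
$t{\left(D \right)} = \frac{1}{2} - 2 D$ ($t{\left(D \right)} = \frac{5}{2} + \frac{\left(D + 1\right) \left(0 - 4\right)}{2} = \frac{5}{2} + \frac{\left(1 + D\right) \left(-4\right)}{2} = \frac{5}{2} + \frac{-4 - 4 D}{2} = \frac{5}{2} - \left(2 + 2 D\right) = \frac{1}{2} - 2 D$)
$15 \left(t{\left(2 \right)} - 4\right)^{2} + 0 = 15 \left(\left(\frac{1}{2} - 4\right) - 4\right)^{2} + 0 = 15 \left(- \frac{7}{2} - 4\right)^{2} + 0 = 15 \left(- \frac{15}{2}\right)^{2} + 0 = 15 \cdot \frac{225}{4} + 0 = \frac{3375}{4} + 0 = \frac{3375}{4}$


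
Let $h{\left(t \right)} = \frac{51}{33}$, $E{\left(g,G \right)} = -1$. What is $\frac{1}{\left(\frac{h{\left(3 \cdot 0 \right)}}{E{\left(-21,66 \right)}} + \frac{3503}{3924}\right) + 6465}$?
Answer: $\frac{43164}{279027085} \approx 0.00015469$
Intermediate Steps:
$h{\left(t \right)} = \frac{17}{11}$ ($h{\left(t \right)} = 51 \cdot \frac{1}{33} = \frac{17}{11}$)
$\frac{1}{\left(\frac{h{\left(3 \cdot 0 \right)}}{E{\left(-21,66 \right)}} + \frac{3503}{3924}\right) + 6465} = \frac{1}{\left(\frac{17}{11 \left(-1\right)} + \frac{3503}{3924}\right) + 6465} = \frac{1}{\left(\frac{17}{11} \left(-1\right) + 3503 \cdot \frac{1}{3924}\right) + 6465} = \frac{1}{\left(- \frac{17}{11} + \frac{3503}{3924}\right) + 6465} = \frac{1}{- \frac{28175}{43164} + 6465} = \frac{1}{\frac{279027085}{43164}} = \frac{43164}{279027085}$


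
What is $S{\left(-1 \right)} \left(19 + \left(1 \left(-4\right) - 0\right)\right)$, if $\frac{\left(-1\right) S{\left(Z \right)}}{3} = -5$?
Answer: $225$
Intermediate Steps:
$S{\left(Z \right)} = 15$ ($S{\left(Z \right)} = \left(-3\right) \left(-5\right) = 15$)
$S{\left(-1 \right)} \left(19 + \left(1 \left(-4\right) - 0\right)\right) = 15 \left(19 + \left(1 \left(-4\right) - 0\right)\right) = 15 \left(19 + \left(-4 + \left(-5 + 5\right)\right)\right) = 15 \left(19 + \left(-4 + 0\right)\right) = 15 \left(19 - 4\right) = 15 \cdot 15 = 225$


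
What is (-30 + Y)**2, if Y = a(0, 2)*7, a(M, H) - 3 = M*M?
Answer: 81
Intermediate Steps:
a(M, H) = 3 + M**2 (a(M, H) = 3 + M*M = 3 + M**2)
Y = 21 (Y = (3 + 0**2)*7 = (3 + 0)*7 = 3*7 = 21)
(-30 + Y)**2 = (-30 + 21)**2 = (-9)**2 = 81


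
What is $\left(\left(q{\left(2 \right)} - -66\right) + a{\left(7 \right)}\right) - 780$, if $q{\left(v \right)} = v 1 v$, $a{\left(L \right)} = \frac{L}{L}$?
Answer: $-709$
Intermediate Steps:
$a{\left(L \right)} = 1$
$q{\left(v \right)} = v^{2}$ ($q{\left(v \right)} = v v = v^{2}$)
$\left(\left(q{\left(2 \right)} - -66\right) + a{\left(7 \right)}\right) - 780 = \left(\left(2^{2} - -66\right) + 1\right) - 780 = \left(\left(4 + 66\right) + 1\right) - 780 = \left(70 + 1\right) - 780 = 71 - 780 = -709$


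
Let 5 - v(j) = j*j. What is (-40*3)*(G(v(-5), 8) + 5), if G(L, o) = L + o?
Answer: 840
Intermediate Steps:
v(j) = 5 - j² (v(j) = 5 - j*j = 5 - j²)
(-40*3)*(G(v(-5), 8) + 5) = (-40*3)*(((5 - 1*(-5)²) + 8) + 5) = -120*(((5 - 1*25) + 8) + 5) = -120*(((5 - 25) + 8) + 5) = -120*((-20 + 8) + 5) = -120*(-12 + 5) = -120*(-7) = 840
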